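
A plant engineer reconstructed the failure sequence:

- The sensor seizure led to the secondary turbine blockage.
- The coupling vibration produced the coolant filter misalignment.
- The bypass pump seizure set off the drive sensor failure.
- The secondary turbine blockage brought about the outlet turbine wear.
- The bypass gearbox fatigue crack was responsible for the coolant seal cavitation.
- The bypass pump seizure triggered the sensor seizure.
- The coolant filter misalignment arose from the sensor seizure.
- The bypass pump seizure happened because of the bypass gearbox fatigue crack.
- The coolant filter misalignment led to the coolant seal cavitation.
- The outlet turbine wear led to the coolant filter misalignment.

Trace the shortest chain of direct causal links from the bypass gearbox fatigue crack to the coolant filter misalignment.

the bypass gearbox fatigue crack → the bypass pump seizure → the sensor seizure → the coolant filter misalignment

the bypass gearbox fatigue crack → the bypass pump seizure
the bypass pump seizure → the sensor seizure
the sensor seizure → the coolant filter misalignment
Length: 3 steps.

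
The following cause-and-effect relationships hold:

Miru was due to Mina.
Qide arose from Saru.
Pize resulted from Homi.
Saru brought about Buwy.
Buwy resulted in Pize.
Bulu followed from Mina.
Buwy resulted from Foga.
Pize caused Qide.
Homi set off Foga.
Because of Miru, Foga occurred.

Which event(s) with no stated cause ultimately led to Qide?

Tracing upstream from Qide: Qide ← Pize ← Buwy ← Foga ← Miru ← Mina.
A separate upstream branch: Qide ← Pize ← Homi.
A separate upstream branch: Qide ← Saru.
Each of those chain origins has no stated cause.

Homi, Mina, Saru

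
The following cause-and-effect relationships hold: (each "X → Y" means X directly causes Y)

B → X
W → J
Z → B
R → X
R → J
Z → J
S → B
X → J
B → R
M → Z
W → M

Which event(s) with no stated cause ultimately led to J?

Tracing upstream from J: J ← W.
A separate upstream branch: J ← R ← B ← S.
Each of those chain origins has no stated cause.

S, W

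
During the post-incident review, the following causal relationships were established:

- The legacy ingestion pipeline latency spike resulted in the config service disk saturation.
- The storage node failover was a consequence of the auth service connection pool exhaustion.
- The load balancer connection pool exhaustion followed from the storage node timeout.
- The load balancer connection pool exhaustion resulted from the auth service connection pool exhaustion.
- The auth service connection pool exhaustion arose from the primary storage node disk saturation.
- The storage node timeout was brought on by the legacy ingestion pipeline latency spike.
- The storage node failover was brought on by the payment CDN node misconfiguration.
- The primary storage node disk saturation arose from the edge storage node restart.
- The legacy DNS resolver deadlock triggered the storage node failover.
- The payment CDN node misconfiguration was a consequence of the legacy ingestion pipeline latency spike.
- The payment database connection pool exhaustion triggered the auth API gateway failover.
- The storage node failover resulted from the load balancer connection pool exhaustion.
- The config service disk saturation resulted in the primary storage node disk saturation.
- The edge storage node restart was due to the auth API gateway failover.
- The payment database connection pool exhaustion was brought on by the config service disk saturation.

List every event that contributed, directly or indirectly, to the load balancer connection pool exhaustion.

the auth API gateway failover, the auth service connection pool exhaustion, the config service disk saturation, the edge storage node restart, the legacy ingestion pipeline latency spike, the payment database connection pool exhaustion, the primary storage node disk saturation, the storage node timeout

Immediate causes of the load balancer connection pool exhaustion: the storage node timeout, the auth service connection pool exhaustion.
Further upstream: the legacy ingestion pipeline latency spike, the config service disk saturation, the payment database connection pool exhaustion, the auth API gateway failover, the edge storage node restart, the primary storage node disk saturation.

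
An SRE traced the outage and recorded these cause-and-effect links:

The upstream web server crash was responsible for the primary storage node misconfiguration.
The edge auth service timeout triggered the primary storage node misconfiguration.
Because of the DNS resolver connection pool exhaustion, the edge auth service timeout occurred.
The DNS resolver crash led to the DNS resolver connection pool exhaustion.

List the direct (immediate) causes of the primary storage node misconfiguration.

Upstream contributors include the DNS resolver crash, the DNS resolver connection pool exhaustion, but only the edge auth service timeout, the upstream web server crash feed directly into the primary storage node misconfiguration.

the edge auth service timeout, the upstream web server crash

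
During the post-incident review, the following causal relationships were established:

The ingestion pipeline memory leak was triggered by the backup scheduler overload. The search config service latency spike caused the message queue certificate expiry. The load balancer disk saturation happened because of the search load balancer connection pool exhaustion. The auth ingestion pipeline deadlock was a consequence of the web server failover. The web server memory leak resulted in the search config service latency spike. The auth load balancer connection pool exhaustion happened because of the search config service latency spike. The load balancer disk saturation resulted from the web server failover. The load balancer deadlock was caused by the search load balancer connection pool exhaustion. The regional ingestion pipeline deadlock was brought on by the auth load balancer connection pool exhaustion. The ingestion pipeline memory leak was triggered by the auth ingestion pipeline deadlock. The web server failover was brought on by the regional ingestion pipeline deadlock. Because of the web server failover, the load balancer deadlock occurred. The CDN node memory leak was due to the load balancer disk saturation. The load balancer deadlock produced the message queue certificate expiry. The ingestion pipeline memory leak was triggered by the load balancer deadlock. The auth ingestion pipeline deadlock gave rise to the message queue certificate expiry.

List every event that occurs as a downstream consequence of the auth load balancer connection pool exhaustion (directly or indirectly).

the CDN node memory leak, the auth ingestion pipeline deadlock, the ingestion pipeline memory leak, the load balancer deadlock, the load balancer disk saturation, the message queue certificate expiry, the regional ingestion pipeline deadlock, the web server failover

Direct effects: the regional ingestion pipeline deadlock.
2 steps out: the web server failover.
3 steps out: the load balancer disk saturation, the auth ingestion pipeline deadlock, the load balancer deadlock.
4 steps out: the CDN node memory leak, the message queue certificate expiry, the ingestion pipeline memory leak.
Not reachable from it: the web server memory leak, the search config service latency spike, the search load balancer connection pool exhaustion, the backup scheduler overload.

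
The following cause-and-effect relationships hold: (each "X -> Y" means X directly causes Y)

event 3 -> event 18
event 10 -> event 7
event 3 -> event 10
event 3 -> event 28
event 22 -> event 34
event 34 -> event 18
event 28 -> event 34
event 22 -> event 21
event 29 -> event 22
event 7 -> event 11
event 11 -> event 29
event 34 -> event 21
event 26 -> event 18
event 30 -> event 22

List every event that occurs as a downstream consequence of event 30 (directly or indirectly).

Direct effects: event 22.
2 steps out: event 34, event 21.
3 steps out: event 18.
Not reachable from it: event 3, event 26, event 10, event 7, event 11, event 28, event 29.

event 18, event 21, event 22, event 34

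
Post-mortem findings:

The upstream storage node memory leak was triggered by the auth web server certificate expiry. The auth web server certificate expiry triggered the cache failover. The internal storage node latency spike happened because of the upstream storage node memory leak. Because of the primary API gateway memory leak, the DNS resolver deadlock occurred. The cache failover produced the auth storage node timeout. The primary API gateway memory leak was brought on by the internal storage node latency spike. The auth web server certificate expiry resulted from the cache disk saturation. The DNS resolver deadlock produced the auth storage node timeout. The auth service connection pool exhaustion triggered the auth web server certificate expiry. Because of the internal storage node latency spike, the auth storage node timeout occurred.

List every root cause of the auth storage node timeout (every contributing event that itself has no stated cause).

the auth service connection pool exhaustion, the cache disk saturation

Tracing upstream from the auth storage node timeout: the auth storage node timeout ← the cache failover ← the auth web server certificate expiry ← the cache disk saturation.
A separate upstream branch: the auth storage node timeout ← the cache failover ← the auth web server certificate expiry ← the auth service connection pool exhaustion.
Each of those chain origins has no stated cause.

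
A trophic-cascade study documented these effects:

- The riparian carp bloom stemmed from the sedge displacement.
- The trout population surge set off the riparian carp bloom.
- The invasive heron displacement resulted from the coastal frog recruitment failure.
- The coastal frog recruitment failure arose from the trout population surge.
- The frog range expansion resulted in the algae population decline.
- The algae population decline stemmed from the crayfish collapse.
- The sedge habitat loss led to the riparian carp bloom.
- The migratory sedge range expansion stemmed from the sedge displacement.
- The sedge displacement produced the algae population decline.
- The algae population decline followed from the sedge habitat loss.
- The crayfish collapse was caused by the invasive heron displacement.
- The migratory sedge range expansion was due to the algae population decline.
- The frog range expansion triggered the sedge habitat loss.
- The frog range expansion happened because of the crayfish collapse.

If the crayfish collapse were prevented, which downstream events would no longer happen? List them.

the frog range expansion, the sedge habitat loss

Downstream of the crayfish collapse: the frog range expansion, the sedge habitat loss, the algae population decline, the migratory sedge range expansion, the riparian carp bloom.
Of those, still caused via another path: the algae population decline, the migratory sedge range expansion, the riparian carp bloom.
The remainder have no surviving cause.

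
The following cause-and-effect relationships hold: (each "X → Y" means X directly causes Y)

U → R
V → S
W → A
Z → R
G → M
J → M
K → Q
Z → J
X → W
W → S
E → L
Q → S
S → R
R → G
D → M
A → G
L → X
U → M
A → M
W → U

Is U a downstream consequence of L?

Yes

There is a causal chain: L → X → W → U.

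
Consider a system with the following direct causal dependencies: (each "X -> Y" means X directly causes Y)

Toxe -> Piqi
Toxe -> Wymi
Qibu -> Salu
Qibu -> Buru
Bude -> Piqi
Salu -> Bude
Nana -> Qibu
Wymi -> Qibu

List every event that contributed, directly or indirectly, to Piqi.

Immediate causes of Piqi: Toxe, Bude.
Further upstream: Wymi, Qibu, Salu, Nana.

Bude, Nana, Qibu, Salu, Toxe, Wymi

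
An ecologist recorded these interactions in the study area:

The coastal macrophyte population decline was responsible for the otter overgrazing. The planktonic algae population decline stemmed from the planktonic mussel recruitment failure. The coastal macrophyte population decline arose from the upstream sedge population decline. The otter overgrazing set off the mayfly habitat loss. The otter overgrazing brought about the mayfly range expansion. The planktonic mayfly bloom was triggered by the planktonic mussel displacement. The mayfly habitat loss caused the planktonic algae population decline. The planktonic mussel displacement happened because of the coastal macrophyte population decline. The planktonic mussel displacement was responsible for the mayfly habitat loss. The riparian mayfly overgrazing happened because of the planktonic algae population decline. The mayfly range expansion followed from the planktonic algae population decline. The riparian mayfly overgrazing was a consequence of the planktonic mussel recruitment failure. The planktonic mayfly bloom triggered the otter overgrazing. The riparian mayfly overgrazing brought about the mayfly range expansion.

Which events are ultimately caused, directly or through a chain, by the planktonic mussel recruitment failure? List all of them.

Direct effects: the planktonic algae population decline, the riparian mayfly overgrazing.
2 steps out: the mayfly range expansion.
Not reachable from it: the upstream sedge population decline, the coastal macrophyte population decline, the planktonic mussel displacement, the planktonic mayfly bloom, the otter overgrazing, the mayfly habitat loss.

the mayfly range expansion, the planktonic algae population decline, the riparian mayfly overgrazing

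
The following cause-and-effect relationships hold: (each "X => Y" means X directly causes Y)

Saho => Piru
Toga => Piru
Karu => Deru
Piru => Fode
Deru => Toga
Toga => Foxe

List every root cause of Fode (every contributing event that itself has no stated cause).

Tracing upstream from Fode: Fode ← Piru ← Toga ← Deru ← Karu.
A separate upstream branch: Fode ← Piru ← Saho.
Each of those chain origins has no stated cause.

Karu, Saho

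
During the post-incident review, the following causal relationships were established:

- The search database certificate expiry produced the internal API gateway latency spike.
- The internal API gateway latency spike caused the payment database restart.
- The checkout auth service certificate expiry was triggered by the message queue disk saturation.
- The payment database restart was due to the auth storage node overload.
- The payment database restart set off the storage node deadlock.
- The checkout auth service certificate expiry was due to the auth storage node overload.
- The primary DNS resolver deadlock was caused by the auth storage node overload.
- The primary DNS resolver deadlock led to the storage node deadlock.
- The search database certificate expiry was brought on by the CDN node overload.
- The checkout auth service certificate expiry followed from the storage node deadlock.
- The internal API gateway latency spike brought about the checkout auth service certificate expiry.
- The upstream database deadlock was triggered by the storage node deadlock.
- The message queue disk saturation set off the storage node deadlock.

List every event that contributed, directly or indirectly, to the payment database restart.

Immediate causes of the payment database restart: the auth storage node overload, the internal API gateway latency spike.
Further upstream: the CDN node overload, the search database certificate expiry.

the CDN node overload, the auth storage node overload, the internal API gateway latency spike, the search database certificate expiry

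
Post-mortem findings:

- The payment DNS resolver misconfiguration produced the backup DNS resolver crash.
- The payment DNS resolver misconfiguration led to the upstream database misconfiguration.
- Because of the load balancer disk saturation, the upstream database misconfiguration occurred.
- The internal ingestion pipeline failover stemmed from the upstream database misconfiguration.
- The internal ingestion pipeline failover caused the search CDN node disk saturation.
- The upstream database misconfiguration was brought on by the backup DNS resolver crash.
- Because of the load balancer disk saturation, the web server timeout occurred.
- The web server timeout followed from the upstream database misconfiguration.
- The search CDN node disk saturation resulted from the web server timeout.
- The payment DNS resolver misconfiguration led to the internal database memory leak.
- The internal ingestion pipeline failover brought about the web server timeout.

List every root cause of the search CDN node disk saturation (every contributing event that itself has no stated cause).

the load balancer disk saturation, the payment DNS resolver misconfiguration

Tracing upstream from the search CDN node disk saturation: the search CDN node disk saturation ← the internal ingestion pipeline failover ← the upstream database misconfiguration ← the payment DNS resolver misconfiguration.
A separate upstream branch: the search CDN node disk saturation ← the web server timeout ← the load balancer disk saturation.
Each of those chain origins has no stated cause.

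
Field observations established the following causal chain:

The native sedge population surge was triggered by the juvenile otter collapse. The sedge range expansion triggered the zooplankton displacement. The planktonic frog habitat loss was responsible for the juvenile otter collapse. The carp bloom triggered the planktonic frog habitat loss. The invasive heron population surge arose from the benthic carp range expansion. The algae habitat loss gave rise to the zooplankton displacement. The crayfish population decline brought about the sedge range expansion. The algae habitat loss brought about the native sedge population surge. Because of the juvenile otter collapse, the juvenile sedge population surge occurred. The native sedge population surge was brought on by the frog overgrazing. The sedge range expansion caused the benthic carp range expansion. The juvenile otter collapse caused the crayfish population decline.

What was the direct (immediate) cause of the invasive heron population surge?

Upstream contributors include the carp bloom, the planktonic frog habitat loss, the juvenile otter collapse, the crayfish population decline, the sedge range expansion, but only the benthic carp range expansion feeds directly into the invasive heron population surge.

the benthic carp range expansion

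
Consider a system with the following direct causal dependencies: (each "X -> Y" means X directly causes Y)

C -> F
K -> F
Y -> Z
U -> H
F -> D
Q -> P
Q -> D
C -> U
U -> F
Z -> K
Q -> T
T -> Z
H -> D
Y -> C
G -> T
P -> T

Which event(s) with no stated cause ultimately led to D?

G, Q, Y

Tracing upstream from D: D ← F ← C ← Y.
A separate upstream branch: D ← Q.
A separate upstream branch: D ← F ← K ← Z ← T ← G.
Each of those chain origins has no stated cause.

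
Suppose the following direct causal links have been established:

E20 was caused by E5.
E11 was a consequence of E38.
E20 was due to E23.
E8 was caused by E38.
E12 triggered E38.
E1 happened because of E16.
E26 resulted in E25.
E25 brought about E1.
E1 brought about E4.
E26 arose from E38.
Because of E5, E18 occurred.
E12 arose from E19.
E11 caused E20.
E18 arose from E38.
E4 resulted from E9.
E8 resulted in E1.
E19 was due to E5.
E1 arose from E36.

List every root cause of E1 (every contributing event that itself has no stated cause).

E16, E36, E5

Tracing upstream from E1: E1 ← E8 ← E38 ← E12 ← E19 ← E5.
A separate upstream branch: E1 ← E36.
A separate upstream branch: E1 ← E16.
Each of those chain origins has no stated cause.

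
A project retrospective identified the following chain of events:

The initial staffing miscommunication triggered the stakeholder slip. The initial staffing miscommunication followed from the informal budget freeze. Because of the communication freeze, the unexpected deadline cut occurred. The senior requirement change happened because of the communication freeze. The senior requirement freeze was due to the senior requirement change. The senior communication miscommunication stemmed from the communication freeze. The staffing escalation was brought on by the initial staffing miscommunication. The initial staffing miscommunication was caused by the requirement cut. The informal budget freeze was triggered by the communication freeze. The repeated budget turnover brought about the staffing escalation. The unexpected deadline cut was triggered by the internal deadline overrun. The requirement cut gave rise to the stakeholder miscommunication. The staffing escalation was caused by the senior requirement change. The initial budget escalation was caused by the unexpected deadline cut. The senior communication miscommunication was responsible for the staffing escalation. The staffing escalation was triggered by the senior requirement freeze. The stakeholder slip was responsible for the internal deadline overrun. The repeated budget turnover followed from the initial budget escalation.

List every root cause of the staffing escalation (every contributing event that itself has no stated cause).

Tracing upstream from the staffing escalation: the staffing escalation ← the initial staffing miscommunication ← the requirement cut.
A separate upstream branch: the staffing escalation ← the senior requirement change ← the communication freeze.
Each of those chain origins has no stated cause.

the communication freeze, the requirement cut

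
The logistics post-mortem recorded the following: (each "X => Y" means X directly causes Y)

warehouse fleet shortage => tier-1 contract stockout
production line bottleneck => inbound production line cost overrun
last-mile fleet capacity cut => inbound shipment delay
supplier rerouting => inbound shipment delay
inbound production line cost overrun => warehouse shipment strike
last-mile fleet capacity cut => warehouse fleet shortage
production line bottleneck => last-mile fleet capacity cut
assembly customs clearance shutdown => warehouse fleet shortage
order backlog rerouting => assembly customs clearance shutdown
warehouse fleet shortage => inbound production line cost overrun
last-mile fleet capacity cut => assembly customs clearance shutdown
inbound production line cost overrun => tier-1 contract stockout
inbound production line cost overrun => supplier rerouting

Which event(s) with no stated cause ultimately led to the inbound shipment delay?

the order backlog rerouting, the production line bottleneck

Tracing upstream from the inbound shipment delay: the inbound shipment delay ← the last-mile fleet capacity cut ← the production line bottleneck.
A separate upstream branch: the inbound shipment delay ← the supplier rerouting ← the inbound production line cost overrun ← the warehouse fleet shortage ← the assembly customs clearance shutdown ← the order backlog rerouting.
Each of those chain origins has no stated cause.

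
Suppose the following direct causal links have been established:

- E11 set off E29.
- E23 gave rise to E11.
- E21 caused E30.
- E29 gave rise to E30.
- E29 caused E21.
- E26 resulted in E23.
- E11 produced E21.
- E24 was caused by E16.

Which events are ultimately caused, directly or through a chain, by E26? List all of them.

E11, E21, E23, E29, E30

Direct effects: E23.
2 steps out: E11.
3 steps out: E29, E21.
4 steps out: E30.
Not reachable from it: E16, E24.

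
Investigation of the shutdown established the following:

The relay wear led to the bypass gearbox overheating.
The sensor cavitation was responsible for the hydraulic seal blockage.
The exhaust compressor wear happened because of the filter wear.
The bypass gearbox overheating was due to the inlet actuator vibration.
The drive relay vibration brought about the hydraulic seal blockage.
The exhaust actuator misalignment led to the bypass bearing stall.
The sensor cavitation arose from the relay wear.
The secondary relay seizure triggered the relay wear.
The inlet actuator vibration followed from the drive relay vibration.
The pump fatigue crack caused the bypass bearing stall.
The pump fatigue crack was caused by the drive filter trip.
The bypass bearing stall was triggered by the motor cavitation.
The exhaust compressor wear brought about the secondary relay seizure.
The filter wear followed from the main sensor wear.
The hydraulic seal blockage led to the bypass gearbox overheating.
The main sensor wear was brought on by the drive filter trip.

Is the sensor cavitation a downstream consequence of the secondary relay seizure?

Yes

There is a causal chain: the secondary relay seizure → the relay wear → the sensor cavitation.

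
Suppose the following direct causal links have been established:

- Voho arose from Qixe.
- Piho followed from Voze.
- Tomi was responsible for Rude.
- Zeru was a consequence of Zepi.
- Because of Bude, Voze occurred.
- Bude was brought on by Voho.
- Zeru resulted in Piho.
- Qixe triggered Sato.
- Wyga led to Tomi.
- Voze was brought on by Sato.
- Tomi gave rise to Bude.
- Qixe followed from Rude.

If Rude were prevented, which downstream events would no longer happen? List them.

Downstream of Rude: Qixe, Voho, Bude, Sato, Voze, Piho.
Of those, still caused via another path: Bude, Voze, Piho.
The remainder have no surviving cause.

Qixe, Sato, Voho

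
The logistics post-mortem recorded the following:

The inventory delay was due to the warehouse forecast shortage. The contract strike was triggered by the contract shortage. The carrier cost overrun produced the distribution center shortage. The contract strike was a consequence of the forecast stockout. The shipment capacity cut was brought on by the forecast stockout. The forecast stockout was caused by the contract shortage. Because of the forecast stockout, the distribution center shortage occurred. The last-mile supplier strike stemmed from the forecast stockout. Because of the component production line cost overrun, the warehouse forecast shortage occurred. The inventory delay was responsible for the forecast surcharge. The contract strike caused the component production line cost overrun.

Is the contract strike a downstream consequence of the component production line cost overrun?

No

The component production line cost overrun leads to the warehouse forecast shortage, the inventory delay, the forecast surcharge; the contract strike is not among them.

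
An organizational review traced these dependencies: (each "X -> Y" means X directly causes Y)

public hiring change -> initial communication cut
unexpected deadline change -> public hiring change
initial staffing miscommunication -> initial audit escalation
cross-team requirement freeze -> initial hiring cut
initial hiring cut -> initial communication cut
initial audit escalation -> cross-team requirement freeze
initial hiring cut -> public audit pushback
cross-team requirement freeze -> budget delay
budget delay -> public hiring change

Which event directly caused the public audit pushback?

the initial hiring cut

Upstream contributors include the initial staffing miscommunication, the initial audit escalation, the cross-team requirement freeze, but only the initial hiring cut feeds directly into the public audit pushback.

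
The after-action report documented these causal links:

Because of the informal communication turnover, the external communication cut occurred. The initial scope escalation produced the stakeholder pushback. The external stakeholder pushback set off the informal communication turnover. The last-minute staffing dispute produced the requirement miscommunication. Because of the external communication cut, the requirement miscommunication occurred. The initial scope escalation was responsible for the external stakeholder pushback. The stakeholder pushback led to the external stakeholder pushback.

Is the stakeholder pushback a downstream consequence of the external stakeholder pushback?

The external stakeholder pushback leads to the informal communication turnover, the external communication cut, the requirement miscommunication; the stakeholder pushback is not among them.

No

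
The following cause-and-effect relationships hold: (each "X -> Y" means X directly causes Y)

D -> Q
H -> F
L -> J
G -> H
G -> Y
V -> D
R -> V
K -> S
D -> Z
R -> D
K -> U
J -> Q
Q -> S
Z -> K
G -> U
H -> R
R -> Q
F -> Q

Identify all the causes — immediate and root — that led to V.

Immediate cause of V: R.
Further upstream: G, H.

G, H, R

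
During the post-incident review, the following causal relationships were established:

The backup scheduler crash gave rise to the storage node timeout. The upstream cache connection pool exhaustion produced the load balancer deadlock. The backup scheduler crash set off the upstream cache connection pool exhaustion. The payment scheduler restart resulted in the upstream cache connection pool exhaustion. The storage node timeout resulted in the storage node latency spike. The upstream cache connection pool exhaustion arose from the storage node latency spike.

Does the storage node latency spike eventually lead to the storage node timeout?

No

The storage node latency spike leads to the upstream cache connection pool exhaustion, the load balancer deadlock; the storage node timeout is not among them.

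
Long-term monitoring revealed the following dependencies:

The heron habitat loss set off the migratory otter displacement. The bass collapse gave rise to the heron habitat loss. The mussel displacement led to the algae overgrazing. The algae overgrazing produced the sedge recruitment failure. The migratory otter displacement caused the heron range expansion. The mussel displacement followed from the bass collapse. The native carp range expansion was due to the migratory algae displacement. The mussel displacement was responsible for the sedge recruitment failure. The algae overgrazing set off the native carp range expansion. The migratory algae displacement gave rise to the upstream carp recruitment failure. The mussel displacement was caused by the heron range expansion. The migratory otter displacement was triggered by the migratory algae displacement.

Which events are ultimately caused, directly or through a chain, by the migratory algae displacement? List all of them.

Direct effects: the migratory otter displacement, the upstream carp recruitment failure, the native carp range expansion.
2 steps out: the heron range expansion.
3 steps out: the mussel displacement.
4 steps out: the algae overgrazing, the sedge recruitment failure.
Not reachable from it: the bass collapse, the heron habitat loss.

the algae overgrazing, the heron range expansion, the migratory otter displacement, the mussel displacement, the native carp range expansion, the sedge recruitment failure, the upstream carp recruitment failure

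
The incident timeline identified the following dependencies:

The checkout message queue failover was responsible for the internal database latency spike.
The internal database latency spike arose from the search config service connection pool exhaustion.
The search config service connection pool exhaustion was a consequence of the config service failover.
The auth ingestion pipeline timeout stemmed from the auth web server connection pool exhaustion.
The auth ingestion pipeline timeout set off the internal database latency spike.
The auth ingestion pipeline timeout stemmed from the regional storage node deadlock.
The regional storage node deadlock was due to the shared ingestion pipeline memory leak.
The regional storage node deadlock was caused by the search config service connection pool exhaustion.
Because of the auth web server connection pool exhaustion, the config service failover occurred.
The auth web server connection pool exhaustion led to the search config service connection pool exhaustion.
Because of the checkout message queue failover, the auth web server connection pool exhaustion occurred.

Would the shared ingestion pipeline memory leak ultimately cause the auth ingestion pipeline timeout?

There is a causal chain: the shared ingestion pipeline memory leak → the regional storage node deadlock → the auth ingestion pipeline timeout.

Yes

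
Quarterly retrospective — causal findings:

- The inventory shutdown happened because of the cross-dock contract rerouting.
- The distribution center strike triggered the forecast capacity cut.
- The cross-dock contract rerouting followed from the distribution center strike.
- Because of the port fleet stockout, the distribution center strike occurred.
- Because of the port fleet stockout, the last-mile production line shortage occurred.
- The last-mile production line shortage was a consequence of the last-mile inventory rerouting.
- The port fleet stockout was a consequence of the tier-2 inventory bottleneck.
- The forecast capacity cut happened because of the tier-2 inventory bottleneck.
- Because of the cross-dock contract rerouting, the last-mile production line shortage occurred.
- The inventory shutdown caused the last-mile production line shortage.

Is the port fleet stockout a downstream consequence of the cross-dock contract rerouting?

No

The cross-dock contract rerouting leads to the inventory shutdown, the last-mile production line shortage; the port fleet stockout is not among them.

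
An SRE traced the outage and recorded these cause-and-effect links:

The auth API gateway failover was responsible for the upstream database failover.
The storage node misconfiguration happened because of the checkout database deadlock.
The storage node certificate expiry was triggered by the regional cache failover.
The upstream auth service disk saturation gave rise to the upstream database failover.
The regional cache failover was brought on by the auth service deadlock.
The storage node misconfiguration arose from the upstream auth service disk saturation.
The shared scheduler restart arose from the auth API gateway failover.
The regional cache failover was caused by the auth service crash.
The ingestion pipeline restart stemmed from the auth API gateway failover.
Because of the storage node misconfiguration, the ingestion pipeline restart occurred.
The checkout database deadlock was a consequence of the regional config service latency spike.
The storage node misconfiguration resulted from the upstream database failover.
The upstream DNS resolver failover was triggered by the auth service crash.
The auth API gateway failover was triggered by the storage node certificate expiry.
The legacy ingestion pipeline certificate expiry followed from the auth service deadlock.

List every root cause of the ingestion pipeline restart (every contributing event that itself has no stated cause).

the auth service crash, the auth service deadlock, the regional config service latency spike, the upstream auth service disk saturation

Tracing upstream from the ingestion pipeline restart: the ingestion pipeline restart ← the auth API gateway failover ← the storage node certificate expiry ← the regional cache failover ← the auth service deadlock.
A separate upstream branch: the ingestion pipeline restart ← the auth API gateway failover ← the storage node certificate expiry ← the regional cache failover ← the auth service crash.
A separate upstream branch: the ingestion pipeline restart ← the storage node misconfiguration ← the checkout database deadlock ← the regional config service latency spike.
A separate upstream branch: the ingestion pipeline restart ← the storage node misconfiguration ← the upstream auth service disk saturation.
Each of those chain origins has no stated cause.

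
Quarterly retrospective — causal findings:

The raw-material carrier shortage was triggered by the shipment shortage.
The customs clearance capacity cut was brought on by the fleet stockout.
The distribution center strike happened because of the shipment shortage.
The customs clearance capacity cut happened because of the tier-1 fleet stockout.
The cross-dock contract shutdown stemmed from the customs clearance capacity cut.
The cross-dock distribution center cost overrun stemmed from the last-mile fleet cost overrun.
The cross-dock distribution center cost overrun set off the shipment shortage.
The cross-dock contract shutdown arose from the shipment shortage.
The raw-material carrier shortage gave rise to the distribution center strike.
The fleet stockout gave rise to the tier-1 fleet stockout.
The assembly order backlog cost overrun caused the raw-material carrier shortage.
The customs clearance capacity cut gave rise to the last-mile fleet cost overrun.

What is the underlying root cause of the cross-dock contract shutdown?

Tracing upstream from the cross-dock contract shutdown: the cross-dock contract shutdown ← the customs clearance capacity cut ← the fleet stockout.
The fleet stockout has no stated cause, so it is the root.

the fleet stockout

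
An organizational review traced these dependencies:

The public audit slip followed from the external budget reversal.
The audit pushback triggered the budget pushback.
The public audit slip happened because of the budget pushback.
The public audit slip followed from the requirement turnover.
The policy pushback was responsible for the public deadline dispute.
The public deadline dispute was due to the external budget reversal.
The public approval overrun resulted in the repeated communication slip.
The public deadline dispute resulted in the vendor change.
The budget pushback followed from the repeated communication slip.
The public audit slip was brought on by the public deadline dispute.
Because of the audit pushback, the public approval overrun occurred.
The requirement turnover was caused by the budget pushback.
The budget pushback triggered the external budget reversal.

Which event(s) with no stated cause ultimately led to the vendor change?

the audit pushback, the policy pushback

Tracing upstream from the vendor change: the vendor change ← the public deadline dispute ← the external budget reversal ← the budget pushback ← the audit pushback.
A separate upstream branch: the vendor change ← the public deadline dispute ← the policy pushback.
Each of those chain origins has no stated cause.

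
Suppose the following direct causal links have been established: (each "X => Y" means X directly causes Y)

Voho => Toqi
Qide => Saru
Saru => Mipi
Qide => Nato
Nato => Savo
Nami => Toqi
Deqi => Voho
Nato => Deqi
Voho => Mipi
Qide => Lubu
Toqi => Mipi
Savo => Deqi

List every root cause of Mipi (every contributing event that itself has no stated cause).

Nami, Qide

Tracing upstream from Mipi: Mipi ← Saru ← Qide.
A separate upstream branch: Mipi ← Toqi ← Nami.
Each of those chain origins has no stated cause.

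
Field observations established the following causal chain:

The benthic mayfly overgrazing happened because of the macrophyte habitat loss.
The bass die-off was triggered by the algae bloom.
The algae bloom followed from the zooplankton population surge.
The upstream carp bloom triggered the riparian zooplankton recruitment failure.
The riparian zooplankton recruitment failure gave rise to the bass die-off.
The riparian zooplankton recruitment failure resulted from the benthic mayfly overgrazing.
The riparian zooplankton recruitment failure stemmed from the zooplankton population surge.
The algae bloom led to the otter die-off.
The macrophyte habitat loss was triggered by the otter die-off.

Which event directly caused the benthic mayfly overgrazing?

Upstream contributors include the zooplankton population surge, the algae bloom, the otter die-off, but only the macrophyte habitat loss feeds directly into the benthic mayfly overgrazing.

the macrophyte habitat loss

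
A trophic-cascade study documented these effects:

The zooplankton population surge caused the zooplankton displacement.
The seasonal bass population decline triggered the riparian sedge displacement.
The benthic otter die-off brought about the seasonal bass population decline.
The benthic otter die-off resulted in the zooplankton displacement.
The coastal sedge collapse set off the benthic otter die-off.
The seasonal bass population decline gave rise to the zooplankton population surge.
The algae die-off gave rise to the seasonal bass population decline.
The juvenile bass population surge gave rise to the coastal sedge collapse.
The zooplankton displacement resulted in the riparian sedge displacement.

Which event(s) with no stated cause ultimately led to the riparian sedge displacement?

Tracing upstream from the riparian sedge displacement: the riparian sedge displacement ← the seasonal bass population decline ← the benthic otter die-off ← the coastal sedge collapse ← the juvenile bass population surge.
A separate upstream branch: the riparian sedge displacement ← the seasonal bass population decline ← the algae die-off.
Each of those chain origins has no stated cause.

the algae die-off, the juvenile bass population surge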